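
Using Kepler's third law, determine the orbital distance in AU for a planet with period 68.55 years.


a = P^(2/3) = 68.55^(2/3) = 16.7496

16.7496 AU


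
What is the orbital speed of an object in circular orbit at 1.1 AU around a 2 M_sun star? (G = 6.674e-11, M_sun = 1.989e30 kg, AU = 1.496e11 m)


v = sqrt(GM/r) = sqrt(6.674e-11 * 3.978e+30 / 1.646e+11) = 40166.4409

40166.4409 m/s


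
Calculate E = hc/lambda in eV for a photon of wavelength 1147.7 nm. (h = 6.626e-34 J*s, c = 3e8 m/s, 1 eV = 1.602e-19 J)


E = hc/lambda = 6.626e-34 * 3e8 / 1.148e-06 = 1.732e-19 J = 1.0811 eV

1.0811 eV


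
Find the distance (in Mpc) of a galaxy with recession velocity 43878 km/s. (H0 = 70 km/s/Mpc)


d = v / H0 = 43878 / 70 = 626.8286

626.8286 Mpc


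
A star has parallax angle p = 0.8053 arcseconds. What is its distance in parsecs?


d = 1/p = 1/0.8053 = 1.2418

1.2418 pc


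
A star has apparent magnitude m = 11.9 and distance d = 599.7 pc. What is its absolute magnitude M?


M = m - 5*log10(d) + 5 = 11.9 - 5*log10(599.7) + 5 = 3.0103

3.0103


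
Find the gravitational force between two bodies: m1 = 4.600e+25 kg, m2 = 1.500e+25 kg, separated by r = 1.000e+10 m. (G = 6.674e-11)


F = G*m1*m2/r^2 = 6.674e-11 * 4.600e+25 * 1.500e+25 / (1.000e+10)^2 = 6.674e-11 * 6.900e+50 / 1.000e+20 = 4.605e+20

4.605e+20 N


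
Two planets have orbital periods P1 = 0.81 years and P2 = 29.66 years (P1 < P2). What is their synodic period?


1/P_syn = |1/P1 - 1/P2| = |1/0.81 - 1/29.66| => P_syn = 0.8327

0.8327 years


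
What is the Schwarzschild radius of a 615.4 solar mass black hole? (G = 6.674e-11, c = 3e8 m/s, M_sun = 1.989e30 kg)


M = 615.4 * 1.989e30 kg = 1.2240306e+33 kg. rs = 2GM/c^2 = 2 * 6.674e-11 * 1.2240306e+33 / (3e8)^2 = 1.815e+06

1.815e+06 m


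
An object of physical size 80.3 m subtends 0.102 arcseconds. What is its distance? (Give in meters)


D = size / theta_rad, theta_rad = 0.102 * pi/(180*3600) = 4.945e-07, D = 1.624e+08

1.624e+08 m


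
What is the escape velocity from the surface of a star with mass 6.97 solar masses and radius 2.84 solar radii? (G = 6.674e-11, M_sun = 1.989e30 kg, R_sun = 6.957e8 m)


M = 6.97 * 1.989e30 kg = 1.386333e+31 kg; R = 2.84 * 6.957e8 m = 1.975788e+09 m. v_esc = sqrt(2GM/R) = sqrt(2 * 6.674e-11 * 1.386333e+31 / 1.975788e+09) = 967769.0032

967769.0032 m/s


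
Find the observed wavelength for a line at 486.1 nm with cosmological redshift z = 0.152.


lam_obs = lam_emit * (1 + z) = 486.1 * (1 + 0.152) = 559.9872

559.9872 nm


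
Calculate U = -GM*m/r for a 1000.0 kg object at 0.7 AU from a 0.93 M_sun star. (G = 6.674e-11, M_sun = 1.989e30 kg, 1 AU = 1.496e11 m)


M = 0.93 * 1.989e30 kg = 1.84977e+30 kg; r = 0.7 AU * 1.496e11 m/AU = 1.0472e+11 m. U = -GM*m/r = -(6.674e-11 * 1.84977e+30 * 1000.0) / 1.0472e+11 = -1.179e+12

-1.179e+12 J


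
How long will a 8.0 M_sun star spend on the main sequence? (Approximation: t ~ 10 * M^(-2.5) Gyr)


t = 10 * M^(-2.5) = 10 * 8.0^(-2.5) = 0.0552

0.0552 Gyr


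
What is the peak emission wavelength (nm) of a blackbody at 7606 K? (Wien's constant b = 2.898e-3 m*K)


lam_max = b / T = 2.898e-3 / 7606 = 3.810e-07 m = 381.015 nm

381.015 nm


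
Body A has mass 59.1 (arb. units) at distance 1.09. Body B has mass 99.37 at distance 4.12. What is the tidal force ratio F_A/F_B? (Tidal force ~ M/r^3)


Ratio = (M1/r1^3) / (M2/r2^3) = (59.1/1.09^3) / (99.37/4.12^3) = 32.1177

32.1177


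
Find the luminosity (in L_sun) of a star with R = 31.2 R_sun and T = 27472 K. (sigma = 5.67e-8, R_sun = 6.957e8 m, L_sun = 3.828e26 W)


R = 31.2 * 6.957e8 m = 2.170584e+10 m. L = 4*pi*R^2*sigma*T^4 = 4*pi*(2.170584e+10)^2 * 5.67e-8 * 27472^4 = 1.912085151e+32 W. L/L_sun = 1.912085151e+32 / 3.828e26 = 499499.7783

499499.7783 L_sun


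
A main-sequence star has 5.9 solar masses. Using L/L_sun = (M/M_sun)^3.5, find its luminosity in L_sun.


L/L_sun = (M/M_sun)^3.5 = 5.9^3.5 = 498.8639

498.8639 L_sun


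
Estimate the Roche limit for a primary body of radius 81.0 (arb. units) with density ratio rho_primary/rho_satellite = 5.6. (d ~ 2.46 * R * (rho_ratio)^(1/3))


d_Roche = 2.46 * 81.0 * 5.6^(1/3) = 353.8475

353.8475


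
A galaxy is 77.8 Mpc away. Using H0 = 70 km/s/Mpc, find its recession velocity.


v = H0 * d = 70 * 77.8 = 5446.0

5446.0 km/s


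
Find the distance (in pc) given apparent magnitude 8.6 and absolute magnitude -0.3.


d = 10^((m - M + 5)/5) = 10^((8.6 - -0.3 + 5)/5) = 602.5596

602.5596 pc


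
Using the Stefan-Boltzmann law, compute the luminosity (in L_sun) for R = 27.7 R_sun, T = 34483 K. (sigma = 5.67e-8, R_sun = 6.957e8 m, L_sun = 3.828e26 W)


R = 27.7 * 6.957e8 m = 1.927089e+10 m. L = 4*pi*R^2*sigma*T^4 = 4*pi*(1.927089e+10)^2 * 5.67e-8 * 34483^4 = 3.741249195e+32 W. L/L_sun = 3.741249195e+32 / 3.828e26 = 977337.8252

977337.8252 L_sun


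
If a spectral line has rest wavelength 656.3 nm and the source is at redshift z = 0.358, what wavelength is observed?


lam_obs = lam_emit * (1 + z) = 656.3 * (1 + 0.358) = 891.2554

891.2554 nm


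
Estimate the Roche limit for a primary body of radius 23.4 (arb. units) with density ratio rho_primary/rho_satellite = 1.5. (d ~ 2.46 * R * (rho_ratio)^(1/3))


d_Roche = 2.46 * 23.4 * 1.5^(1/3) = 65.8943

65.8943


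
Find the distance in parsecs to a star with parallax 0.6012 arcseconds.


d = 1/p = 1/0.6012 = 1.6633

1.6633 pc


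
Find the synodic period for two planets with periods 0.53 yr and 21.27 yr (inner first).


1/P_syn = |1/P1 - 1/P2| = |1/0.53 - 1/21.27| => P_syn = 0.5435

0.5435 years


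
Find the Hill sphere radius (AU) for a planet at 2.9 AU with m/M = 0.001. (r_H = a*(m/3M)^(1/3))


r_H = a * (m/3M)^(1/3) = 2.9 * (0.001/3)^(1/3) = 0.2011

0.2011 AU


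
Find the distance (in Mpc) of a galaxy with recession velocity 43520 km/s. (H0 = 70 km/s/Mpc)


d = v / H0 = 43520 / 70 = 621.7143

621.7143 Mpc


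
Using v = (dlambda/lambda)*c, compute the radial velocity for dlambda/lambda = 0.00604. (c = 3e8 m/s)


v = (dlambda/lambda) * c = 0.00604 * 3e8 = 1.812e+06

1.812e+06 m/s


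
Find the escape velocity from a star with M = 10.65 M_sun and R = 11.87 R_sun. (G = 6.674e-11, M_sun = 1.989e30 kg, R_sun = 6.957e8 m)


M = 10.65 * 1.989e30 kg = 2.118285e+31 kg; R = 11.87 * 6.957e8 m = 8.257959e+09 m. v_esc = sqrt(2GM/R) = sqrt(2 * 6.674e-11 * 2.118285e+31 / 8.257959e+09) = 585145.586

585145.586 m/s


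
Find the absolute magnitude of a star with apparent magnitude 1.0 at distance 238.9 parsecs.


M = m - 5*log10(d) + 5 = 1.0 - 5*log10(238.9) + 5 = -5.8911

-5.8911


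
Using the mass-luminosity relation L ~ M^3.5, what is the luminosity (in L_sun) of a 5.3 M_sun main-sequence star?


L/L_sun = (M/M_sun)^3.5 = 5.3^3.5 = 342.7406

342.7406 L_sun


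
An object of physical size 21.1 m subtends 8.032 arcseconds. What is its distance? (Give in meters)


D = size / theta_rad, theta_rad = 8.032 * pi/(180*3600) = 3.894e-05, D = 541856.0025

541856.0025 m


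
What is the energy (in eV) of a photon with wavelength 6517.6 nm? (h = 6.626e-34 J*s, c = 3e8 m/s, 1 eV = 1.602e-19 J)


E = hc/lambda = 6.626e-34 * 3e8 / 6.518e-06 = 3.050e-20 J = 0.1904 eV

0.1904 eV


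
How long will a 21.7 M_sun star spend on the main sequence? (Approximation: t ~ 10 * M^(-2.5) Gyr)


t = 10 * M^(-2.5) = 10 * 21.7^(-2.5) = 0.0046

0.0046 Gyr


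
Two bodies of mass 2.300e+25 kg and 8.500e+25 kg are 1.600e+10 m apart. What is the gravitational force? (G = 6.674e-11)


F = G*m1*m2/r^2 = 6.674e-11 * 2.300e+25 * 8.500e+25 / (1.600e+10)^2 = 6.674e-11 * 1.955e+51 / 2.560e+20 = 5.097e+20

5.097e+20 N


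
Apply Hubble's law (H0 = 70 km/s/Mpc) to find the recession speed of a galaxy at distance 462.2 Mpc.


v = H0 * d = 70 * 462.2 = 32354.0

32354.0 km/s


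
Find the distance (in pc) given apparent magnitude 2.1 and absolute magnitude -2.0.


d = 10^((m - M + 5)/5) = 10^((2.1 - -2.0 + 5)/5) = 66.0693

66.0693 pc


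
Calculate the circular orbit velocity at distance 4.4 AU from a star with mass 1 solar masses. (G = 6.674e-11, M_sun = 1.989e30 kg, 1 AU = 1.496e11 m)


v = sqrt(GM/r) = sqrt(6.674e-11 * 1.989e+30 / 6.582e+11) = 14200.9814

14200.9814 m/s


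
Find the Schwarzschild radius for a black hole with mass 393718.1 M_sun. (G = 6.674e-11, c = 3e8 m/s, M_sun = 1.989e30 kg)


M = 393718.1 * 1.989e30 kg = 7.831053009e+35 kg. rs = 2GM/c^2 = 2 * 6.674e-11 * 7.831053009e+35 / (3e8)^2 = 1.161e+09

1.161e+09 m


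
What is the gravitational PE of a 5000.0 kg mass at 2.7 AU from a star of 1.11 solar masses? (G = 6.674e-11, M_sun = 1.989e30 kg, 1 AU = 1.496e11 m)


M = 1.11 * 1.989e30 kg = 2.20779e+30 kg; r = 2.7 AU * 1.496e11 m/AU = 4.0392e+11 m. U = -GM*m/r = -(6.674e-11 * 2.20779e+30 * 5000.0) / 4.0392e+11 = -1.824e+12

-1.824e+12 J


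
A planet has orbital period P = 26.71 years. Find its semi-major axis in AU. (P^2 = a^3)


a = P^(2/3) = 26.71^(2/3) = 8.9354

8.9354 AU


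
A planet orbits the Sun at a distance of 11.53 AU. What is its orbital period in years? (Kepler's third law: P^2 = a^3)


P = a^(3/2) = 11.53^1.5 = 39.1511

39.1511 years


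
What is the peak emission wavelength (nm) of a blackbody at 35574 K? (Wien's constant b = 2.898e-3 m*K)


lam_max = b / T = 2.898e-3 / 35574 = 8.146e-08 m = 81.464 nm

81.464 nm


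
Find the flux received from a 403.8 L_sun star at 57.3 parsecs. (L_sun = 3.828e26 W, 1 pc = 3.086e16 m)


F = L / (4*pi*d^2) = 1.546e+29 / (4*pi*(1.768e+18)^2) = 3.934e-09

3.934e-09 W/m^2


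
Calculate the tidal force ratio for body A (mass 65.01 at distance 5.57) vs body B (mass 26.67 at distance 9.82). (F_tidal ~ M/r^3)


Ratio = (M1/r1^3) / (M2/r2^3) = (65.01/5.57^3) / (26.67/9.82^3) = 13.3575

13.3575


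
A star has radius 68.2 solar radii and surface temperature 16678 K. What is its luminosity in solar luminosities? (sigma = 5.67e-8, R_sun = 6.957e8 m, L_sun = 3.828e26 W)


R = 68.2 * 6.957e8 m = 4.744674e+10 m. L = 4*pi*R^2*sigma*T^4 = 4*pi*(4.744674e+10)^2 * 5.67e-8 * 16678^4 = 1.241027934e+32 W. L/L_sun = 1.241027934e+32 / 3.828e26 = 324197.4749

324197.4749 L_sun


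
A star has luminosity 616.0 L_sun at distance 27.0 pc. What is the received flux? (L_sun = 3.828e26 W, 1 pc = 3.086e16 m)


F = L / (4*pi*d^2) = 2.358e+29 / (4*pi*(8.332e+17)^2) = 2.703e-08

2.703e-08 W/m^2


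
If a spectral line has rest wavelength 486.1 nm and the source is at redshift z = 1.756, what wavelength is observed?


lam_obs = lam_emit * (1 + z) = 486.1 * (1 + 1.756) = 1339.6916

1339.6916 nm


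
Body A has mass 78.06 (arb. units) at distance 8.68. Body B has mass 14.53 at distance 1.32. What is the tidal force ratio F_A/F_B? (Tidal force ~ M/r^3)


Ratio = (M1/r1^3) / (M2/r2^3) = (78.06/8.68^3) / (14.53/1.32^3) = 0.0189

0.0189


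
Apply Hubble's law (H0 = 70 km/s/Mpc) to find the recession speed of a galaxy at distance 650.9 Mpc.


v = H0 * d = 70 * 650.9 = 45563.0

45563.0 km/s


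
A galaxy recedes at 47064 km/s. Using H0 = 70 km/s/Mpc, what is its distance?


d = v / H0 = 47064 / 70 = 672.3429

672.3429 Mpc


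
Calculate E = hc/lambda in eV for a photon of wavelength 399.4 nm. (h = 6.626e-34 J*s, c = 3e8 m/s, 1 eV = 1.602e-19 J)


E = hc/lambda = 6.626e-34 * 3e8 / 3.994e-07 = 4.977e-19 J = 3.1067 eV

3.1067 eV


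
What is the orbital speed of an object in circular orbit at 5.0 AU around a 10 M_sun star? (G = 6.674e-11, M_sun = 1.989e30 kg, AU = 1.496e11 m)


v = sqrt(GM/r) = sqrt(6.674e-11 * 1.989e+31 / 7.480e+11) = 42126.9186

42126.9186 m/s


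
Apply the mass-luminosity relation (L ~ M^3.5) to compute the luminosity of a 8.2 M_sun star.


L/L_sun = (M/M_sun)^3.5 = 8.2^3.5 = 1578.8777

1578.8777 L_sun


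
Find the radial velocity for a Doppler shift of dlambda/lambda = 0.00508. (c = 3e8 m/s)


v = (dlambda/lambda) * c = 0.00508 * 3e8 = 1.524e+06

1.524e+06 m/s


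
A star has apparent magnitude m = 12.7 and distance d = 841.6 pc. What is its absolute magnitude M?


M = m - 5*log10(d) + 5 = 12.7 - 5*log10(841.6) + 5 = 3.0745

3.0745


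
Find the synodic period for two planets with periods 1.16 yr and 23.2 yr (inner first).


1/P_syn = |1/P1 - 1/P2| = |1/1.16 - 1/23.2| => P_syn = 1.2211

1.2211 years


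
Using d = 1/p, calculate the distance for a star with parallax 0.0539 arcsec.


d = 1/p = 1/0.0539 = 18.5529

18.5529 pc


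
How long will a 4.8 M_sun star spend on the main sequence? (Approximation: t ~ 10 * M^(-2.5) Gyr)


t = 10 * M^(-2.5) = 10 * 4.8^(-2.5) = 0.1981

0.1981 Gyr


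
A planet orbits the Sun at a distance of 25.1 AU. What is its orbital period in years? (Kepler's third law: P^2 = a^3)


P = a^(3/2) = 25.1^1.5 = 125.7507

125.7507 years


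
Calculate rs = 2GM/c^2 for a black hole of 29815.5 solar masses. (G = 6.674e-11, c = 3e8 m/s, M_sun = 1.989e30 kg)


M = 29815.5 * 1.989e30 kg = 5.93030295e+34 kg. rs = 2GM/c^2 = 2 * 6.674e-11 * 5.93030295e+34 / (3e8)^2 = 8.795e+07

8.795e+07 m


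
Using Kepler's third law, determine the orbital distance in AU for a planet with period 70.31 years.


a = P^(2/3) = 70.31^(2/3) = 17.0351

17.0351 AU


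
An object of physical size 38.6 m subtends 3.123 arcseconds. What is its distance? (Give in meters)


D = size / theta_rad, theta_rad = 3.123 * pi/(180*3600) = 1.514e-05, D = 2.549e+06

2.549e+06 m


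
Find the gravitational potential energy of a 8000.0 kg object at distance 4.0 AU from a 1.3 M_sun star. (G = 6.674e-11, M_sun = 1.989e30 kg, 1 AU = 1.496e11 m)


M = 1.3 * 1.989e30 kg = 2.5857e+30 kg; r = 4.0 AU * 1.496e11 m/AU = 5.984e+11 m. U = -GM*m/r = -(6.674e-11 * 2.5857e+30 * 8000.0) / 5.984e+11 = -2.307e+12

-2.307e+12 J


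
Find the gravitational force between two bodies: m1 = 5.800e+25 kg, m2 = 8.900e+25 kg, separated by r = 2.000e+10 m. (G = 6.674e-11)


F = G*m1*m2/r^2 = 6.674e-11 * 5.800e+25 * 8.900e+25 / (2.000e+10)^2 = 6.674e-11 * 5.162e+51 / 4.000e+20 = 8.613e+20

8.613e+20 N


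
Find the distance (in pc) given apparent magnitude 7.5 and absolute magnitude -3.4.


d = 10^((m - M + 5)/5) = 10^((7.5 - -3.4 + 5)/5) = 1513.5612

1513.5612 pc


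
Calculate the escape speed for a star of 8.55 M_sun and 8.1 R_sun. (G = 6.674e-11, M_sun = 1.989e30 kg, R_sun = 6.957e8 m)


M = 8.55 * 1.989e30 kg = 1.700595e+31 kg; R = 8.1 * 6.957e8 m = 5.63517e+09 m. v_esc = sqrt(2GM/R) = sqrt(2 * 6.674e-11 * 1.700595e+31 / 5.63517e+09) = 634680.327

634680.327 m/s


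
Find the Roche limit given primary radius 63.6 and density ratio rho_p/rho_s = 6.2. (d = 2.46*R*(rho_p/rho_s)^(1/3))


d_Roche = 2.46 * 63.6 * 6.2^(1/3) = 287.4238

287.4238


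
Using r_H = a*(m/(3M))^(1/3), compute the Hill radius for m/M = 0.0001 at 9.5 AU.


r_H = a * (m/3M)^(1/3) = 9.5 * (0.0001/3)^(1/3) = 0.3057

0.3057 AU


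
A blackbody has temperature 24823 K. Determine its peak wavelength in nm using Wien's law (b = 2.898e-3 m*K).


lam_max = b / T = 2.898e-3 / 24823 = 1.167e-07 m = 116.7466 nm

116.7466 nm


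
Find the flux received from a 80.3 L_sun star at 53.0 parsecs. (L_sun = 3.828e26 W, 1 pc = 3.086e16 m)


F = L / (4*pi*d^2) = 3.074e+28 / (4*pi*(1.636e+18)^2) = 9.144e-10

9.144e-10 W/m^2


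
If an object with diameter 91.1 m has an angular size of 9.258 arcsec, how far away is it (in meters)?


D = size / theta_rad, theta_rad = 9.258 * pi/(180*3600) = 4.488e-05, D = 2.030e+06

2.030e+06 m


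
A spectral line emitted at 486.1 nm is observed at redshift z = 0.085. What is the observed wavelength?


lam_obs = lam_emit * (1 + z) = 486.1 * (1 + 0.085) = 527.4185

527.4185 nm


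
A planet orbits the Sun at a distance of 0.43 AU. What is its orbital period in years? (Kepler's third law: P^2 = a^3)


P = a^(3/2) = 0.43^1.5 = 0.282

0.282 years


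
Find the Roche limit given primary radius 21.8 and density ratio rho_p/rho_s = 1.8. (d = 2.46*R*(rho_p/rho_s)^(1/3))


d_Roche = 2.46 * 21.8 * 1.8^(1/3) = 65.2353

65.2353


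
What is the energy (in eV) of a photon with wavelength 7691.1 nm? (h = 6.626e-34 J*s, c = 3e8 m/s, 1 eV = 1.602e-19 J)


E = hc/lambda = 6.626e-34 * 3e8 / 7.691e-06 = 2.585e-20 J = 0.1613 eV

0.1613 eV


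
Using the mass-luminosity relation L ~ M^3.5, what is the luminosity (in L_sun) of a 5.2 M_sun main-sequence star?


L/L_sun = (M/M_sun)^3.5 = 5.2^3.5 = 320.6356

320.6356 L_sun


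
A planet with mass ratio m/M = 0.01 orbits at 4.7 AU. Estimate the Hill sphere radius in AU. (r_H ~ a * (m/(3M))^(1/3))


r_H = a * (m/3M)^(1/3) = 4.7 * (0.01/3)^(1/3) = 0.7021

0.7021 AU


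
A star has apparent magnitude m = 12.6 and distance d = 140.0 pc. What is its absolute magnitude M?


M = m - 5*log10(d) + 5 = 12.6 - 5*log10(140.0) + 5 = 6.8694

6.8694


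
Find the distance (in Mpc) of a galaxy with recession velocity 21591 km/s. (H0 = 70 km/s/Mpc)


d = v / H0 = 21591 / 70 = 308.4429

308.4429 Mpc


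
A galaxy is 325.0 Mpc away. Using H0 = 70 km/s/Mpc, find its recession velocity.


v = H0 * d = 70 * 325.0 = 22750.0

22750.0 km/s


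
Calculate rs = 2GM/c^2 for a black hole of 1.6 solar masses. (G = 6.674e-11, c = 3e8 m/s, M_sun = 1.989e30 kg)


M = 1.6 * 1.989e30 kg = 3.1824e+30 kg. rs = 2GM/c^2 = 2 * 6.674e-11 * 3.1824e+30 / (3e8)^2 = 4719.8528

4719.8528 m


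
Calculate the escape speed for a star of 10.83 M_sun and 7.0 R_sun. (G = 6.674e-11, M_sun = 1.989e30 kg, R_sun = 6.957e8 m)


M = 10.83 * 1.989e30 kg = 2.154087e+31 kg; R = 7.0 * 6.957e8 m = 4.8699e+09 m. v_esc = sqrt(2GM/R) = sqrt(2 * 6.674e-11 * 2.154087e+31 / 4.8699e+09) = 768386.449

768386.449 m/s


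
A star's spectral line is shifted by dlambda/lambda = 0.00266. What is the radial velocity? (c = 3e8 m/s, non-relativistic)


v = (dlambda/lambda) * c = 0.00266 * 3e8 = 798000.0

798000.0 m/s


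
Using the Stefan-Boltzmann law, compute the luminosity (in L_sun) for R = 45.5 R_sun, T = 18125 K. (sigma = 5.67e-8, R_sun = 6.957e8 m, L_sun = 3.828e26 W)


R = 45.5 * 6.957e8 m = 3.165435e+10 m. L = 4*pi*R^2*sigma*T^4 = 4*pi*(3.165435e+10)^2 * 5.67e-8 * 18125^4 = 7.704984758e+31 W. L/L_sun = 7.704984758e+31 / 3.828e26 = 201279.6436

201279.6436 L_sun


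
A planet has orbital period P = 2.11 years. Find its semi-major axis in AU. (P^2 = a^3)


a = P^(2/3) = 2.11^(2/3) = 1.6451

1.6451 AU


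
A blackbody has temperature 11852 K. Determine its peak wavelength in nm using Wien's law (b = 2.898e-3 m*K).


lam_max = b / T = 2.898e-3 / 11852 = 2.445e-07 m = 244.5157 nm

244.5157 nm


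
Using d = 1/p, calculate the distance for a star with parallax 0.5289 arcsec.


d = 1/p = 1/0.5289 = 1.8907

1.8907 pc


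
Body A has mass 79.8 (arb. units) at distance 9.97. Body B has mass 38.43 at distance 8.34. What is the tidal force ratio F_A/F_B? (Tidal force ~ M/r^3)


Ratio = (M1/r1^3) / (M2/r2^3) = (79.8/9.97^3) / (38.43/8.34^3) = 1.2155

1.2155


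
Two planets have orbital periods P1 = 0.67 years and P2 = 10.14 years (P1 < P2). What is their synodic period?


1/P_syn = |1/P1 - 1/P2| = |1/0.67 - 1/10.14| => P_syn = 0.7174

0.7174 years


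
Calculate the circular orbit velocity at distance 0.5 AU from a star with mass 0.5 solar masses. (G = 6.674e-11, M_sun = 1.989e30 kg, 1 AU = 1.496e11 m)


v = sqrt(GM/r) = sqrt(6.674e-11 * 9.945e+29 / 7.480e+10) = 29788.2298

29788.2298 m/s


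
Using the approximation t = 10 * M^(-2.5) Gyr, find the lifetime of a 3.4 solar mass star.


t = 10 * M^(-2.5) = 10 * 3.4^(-2.5) = 0.4691

0.4691 Gyr


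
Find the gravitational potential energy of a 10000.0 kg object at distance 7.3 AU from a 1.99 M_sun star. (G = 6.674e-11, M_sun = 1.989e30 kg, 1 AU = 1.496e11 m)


M = 1.99 * 1.989e30 kg = 3.95811e+30 kg; r = 7.3 AU * 1.496e11 m/AU = 1.09208e+12 m. U = -GM*m/r = -(6.674e-11 * 3.95811e+30 * 10000.0) / 1.09208e+12 = -2.419e+12

-2.419e+12 J


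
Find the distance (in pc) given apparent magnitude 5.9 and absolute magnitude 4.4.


d = 10^((m - M + 5)/5) = 10^((5.9 - 4.4 + 5)/5) = 19.9526

19.9526 pc


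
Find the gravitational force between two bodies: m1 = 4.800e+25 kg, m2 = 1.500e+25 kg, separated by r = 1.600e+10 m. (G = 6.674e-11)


F = G*m1*m2/r^2 = 6.674e-11 * 4.800e+25 * 1.500e+25 / (1.600e+10)^2 = 6.674e-11 * 7.200e+50 / 2.560e+20 = 1.877e+20

1.877e+20 N


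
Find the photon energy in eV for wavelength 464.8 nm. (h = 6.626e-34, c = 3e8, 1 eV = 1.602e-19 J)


E = hc/lambda = 6.626e-34 * 3e8 / 4.648e-07 = 4.277e-19 J = 2.6696 eV

2.6696 eV


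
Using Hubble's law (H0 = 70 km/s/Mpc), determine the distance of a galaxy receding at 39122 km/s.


d = v / H0 = 39122 / 70 = 558.8857

558.8857 Mpc


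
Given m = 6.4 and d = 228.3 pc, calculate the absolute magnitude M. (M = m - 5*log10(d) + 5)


M = m - 5*log10(d) + 5 = 6.4 - 5*log10(228.3) + 5 = -0.3925

-0.3925


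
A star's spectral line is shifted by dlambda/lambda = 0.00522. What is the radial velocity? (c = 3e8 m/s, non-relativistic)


v = (dlambda/lambda) * c = 0.00522 * 3e8 = 1.566e+06

1.566e+06 m/s


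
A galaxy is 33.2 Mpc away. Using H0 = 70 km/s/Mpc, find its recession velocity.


v = H0 * d = 70 * 33.2 = 2324.0

2324.0 km/s


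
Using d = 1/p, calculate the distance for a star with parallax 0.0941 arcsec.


d = 1/p = 1/0.0941 = 10.627

10.627 pc


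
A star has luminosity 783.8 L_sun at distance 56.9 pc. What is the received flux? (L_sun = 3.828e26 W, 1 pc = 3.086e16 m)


F = L / (4*pi*d^2) = 3.000e+29 / (4*pi*(1.756e+18)^2) = 7.744e-09

7.744e-09 W/m^2


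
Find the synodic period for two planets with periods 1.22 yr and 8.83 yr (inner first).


1/P_syn = |1/P1 - 1/P2| = |1/1.22 - 1/8.83| => P_syn = 1.4156

1.4156 years


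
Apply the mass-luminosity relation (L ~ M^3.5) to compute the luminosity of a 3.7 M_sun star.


L/L_sun = (M/M_sun)^3.5 = 3.7^3.5 = 97.433

97.433 L_sun


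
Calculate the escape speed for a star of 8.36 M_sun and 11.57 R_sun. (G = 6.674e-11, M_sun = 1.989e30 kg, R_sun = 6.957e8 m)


M = 8.36 * 1.989e30 kg = 1.662804e+31 kg; R = 11.57 * 6.957e8 m = 8.049249e+09 m. v_esc = sqrt(2GM/R) = sqrt(2 * 6.674e-11 * 1.662804e+31 / 8.049249e+09) = 525110.7971

525110.7971 m/s


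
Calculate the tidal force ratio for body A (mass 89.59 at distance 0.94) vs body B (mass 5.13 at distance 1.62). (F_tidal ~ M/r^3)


Ratio = (M1/r1^3) / (M2/r2^3) = (89.59/0.94^3) / (5.13/1.62^3) = 89.393

89.393


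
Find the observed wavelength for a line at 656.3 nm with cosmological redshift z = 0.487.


lam_obs = lam_emit * (1 + z) = 656.3 * (1 + 0.487) = 975.9181

975.9181 nm


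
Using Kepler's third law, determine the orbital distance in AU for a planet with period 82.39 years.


a = P^(2/3) = 82.39^(2/3) = 18.9343

18.9343 AU


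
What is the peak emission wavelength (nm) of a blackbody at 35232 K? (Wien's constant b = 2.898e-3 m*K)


lam_max = b / T = 2.898e-3 / 35232 = 8.225e-08 m = 82.2548 nm

82.2548 nm


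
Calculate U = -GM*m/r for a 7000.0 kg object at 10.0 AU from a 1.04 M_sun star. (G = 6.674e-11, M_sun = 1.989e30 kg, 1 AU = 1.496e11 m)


M = 1.04 * 1.989e30 kg = 2.06856e+30 kg; r = 10.0 AU * 1.496e11 m/AU = 1.496e+12 m. U = -GM*m/r = -(6.674e-11 * 2.06856e+30 * 7000.0) / 1.496e+12 = -6.460e+11

-6.460e+11 J


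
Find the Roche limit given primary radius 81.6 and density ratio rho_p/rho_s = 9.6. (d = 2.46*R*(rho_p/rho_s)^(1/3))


d_Roche = 2.46 * 81.6 * 9.6^(1/3) = 426.6277

426.6277


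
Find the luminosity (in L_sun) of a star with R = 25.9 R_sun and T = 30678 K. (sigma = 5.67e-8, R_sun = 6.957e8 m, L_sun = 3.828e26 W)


R = 25.9 * 6.957e8 m = 1.801863e+10 m. L = 4*pi*R^2*sigma*T^4 = 4*pi*(1.801863e+10)^2 * 5.67e-8 * 30678^4 = 2.049012606e+32 W. L/L_sun = 2.049012606e+32 / 3.828e26 = 535269.7507

535269.7507 L_sun


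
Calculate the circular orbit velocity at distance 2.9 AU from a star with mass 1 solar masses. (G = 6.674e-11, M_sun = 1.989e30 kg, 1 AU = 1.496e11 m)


v = sqrt(GM/r) = sqrt(6.674e-11 * 1.989e+30 / 4.338e+11) = 17492.2509

17492.2509 m/s


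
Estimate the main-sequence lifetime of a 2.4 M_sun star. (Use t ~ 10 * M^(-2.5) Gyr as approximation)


t = 10 * M^(-2.5) = 10 * 2.4^(-2.5) = 1.1207

1.1207 Gyr


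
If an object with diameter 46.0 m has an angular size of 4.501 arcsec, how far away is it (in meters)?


D = size / theta_rad, theta_rad = 4.501 * pi/(180*3600) = 2.182e-05, D = 2.108e+06

2.108e+06 m


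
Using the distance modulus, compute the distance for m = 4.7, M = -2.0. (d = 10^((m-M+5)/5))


d = 10^((m - M + 5)/5) = 10^((4.7 - -2.0 + 5)/5) = 218.7762

218.7762 pc


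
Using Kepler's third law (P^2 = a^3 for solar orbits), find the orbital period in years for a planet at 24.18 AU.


P = a^(3/2) = 24.18^1.5 = 118.9007

118.9007 years


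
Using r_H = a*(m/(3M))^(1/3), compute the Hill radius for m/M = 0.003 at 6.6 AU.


r_H = a * (m/3M)^(1/3) = 6.6 * (0.003/3)^(1/3) = 0.66

0.66 AU


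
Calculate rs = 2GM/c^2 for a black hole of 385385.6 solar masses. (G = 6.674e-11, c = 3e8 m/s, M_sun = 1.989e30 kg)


M = 385385.6 * 1.989e30 kg = 7.665319584e+35 kg. rs = 2GM/c^2 = 2 * 6.674e-11 * 7.665319584e+35 / (3e8)^2 = 1.137e+09

1.137e+09 m


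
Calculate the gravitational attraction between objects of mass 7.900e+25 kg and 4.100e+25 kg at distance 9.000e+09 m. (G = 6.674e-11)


F = G*m1*m2/r^2 = 6.674e-11 * 7.900e+25 * 4.100e+25 / (9.000e+09)^2 = 6.674e-11 * 3.239e+51 / 8.100e+19 = 2.669e+21

2.669e+21 N


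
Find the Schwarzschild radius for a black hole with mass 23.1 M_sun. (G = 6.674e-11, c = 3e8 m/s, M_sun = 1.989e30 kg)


M = 23.1 * 1.989e30 kg = 4.59459e+31 kg. rs = 2GM/c^2 = 2 * 6.674e-11 * 4.59459e+31 / (3e8)^2 = 68142.8748

68142.8748 m


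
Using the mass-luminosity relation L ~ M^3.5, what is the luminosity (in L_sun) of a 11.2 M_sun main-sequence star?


L/L_sun = (M/M_sun)^3.5 = 11.2^3.5 = 4701.7884

4701.7884 L_sun


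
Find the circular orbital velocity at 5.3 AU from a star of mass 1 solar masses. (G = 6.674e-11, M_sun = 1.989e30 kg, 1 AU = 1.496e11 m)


v = sqrt(GM/r) = sqrt(6.674e-11 * 1.989e+30 / 7.929e+11) = 12939.1802

12939.1802 m/s


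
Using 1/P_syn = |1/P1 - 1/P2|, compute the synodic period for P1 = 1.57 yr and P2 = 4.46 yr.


1/P_syn = |1/P1 - 1/P2| = |1/1.57 - 1/4.46| => P_syn = 2.4229

2.4229 years


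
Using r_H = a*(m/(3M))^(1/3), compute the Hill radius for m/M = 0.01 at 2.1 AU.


r_H = a * (m/3M)^(1/3) = 2.1 * (0.01/3)^(1/3) = 0.3137

0.3137 AU


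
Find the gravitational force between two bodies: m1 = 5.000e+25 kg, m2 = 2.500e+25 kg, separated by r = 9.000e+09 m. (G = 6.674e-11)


F = G*m1*m2/r^2 = 6.674e-11 * 5.000e+25 * 2.500e+25 / (9.000e+09)^2 = 6.674e-11 * 1.250e+51 / 8.100e+19 = 1.030e+21

1.030e+21 N


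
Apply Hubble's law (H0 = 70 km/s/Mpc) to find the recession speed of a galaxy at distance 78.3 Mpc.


v = H0 * d = 70 * 78.3 = 5481.0

5481.0 km/s


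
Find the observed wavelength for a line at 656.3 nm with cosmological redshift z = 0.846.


lam_obs = lam_emit * (1 + z) = 656.3 * (1 + 0.846) = 1211.5298

1211.5298 nm


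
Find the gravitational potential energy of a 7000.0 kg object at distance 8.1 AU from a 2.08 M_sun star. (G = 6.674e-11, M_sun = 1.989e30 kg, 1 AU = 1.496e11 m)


M = 2.08 * 1.989e30 kg = 4.13712e+30 kg; r = 8.1 AU * 1.496e11 m/AU = 1.21176e+12 m. U = -GM*m/r = -(6.674e-11 * 4.13712e+30 * 7000.0) / 1.21176e+12 = -1.595e+12

-1.595e+12 J


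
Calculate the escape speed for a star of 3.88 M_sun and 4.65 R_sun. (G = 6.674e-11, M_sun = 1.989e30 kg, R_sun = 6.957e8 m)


M = 3.88 * 1.989e30 kg = 7.71732e+30 kg; R = 4.65 * 6.957e8 m = 3.235005e+09 m. v_esc = sqrt(2GM/R) = sqrt(2 * 6.674e-11 * 7.71732e+30 / 3.235005e+09) = 564291.9765

564291.9765 m/s


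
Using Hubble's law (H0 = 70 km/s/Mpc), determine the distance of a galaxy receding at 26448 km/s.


d = v / H0 = 26448 / 70 = 377.8286

377.8286 Mpc


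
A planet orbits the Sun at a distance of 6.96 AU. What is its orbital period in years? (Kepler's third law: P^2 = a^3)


P = a^(3/2) = 6.96^1.5 = 18.3617

18.3617 years


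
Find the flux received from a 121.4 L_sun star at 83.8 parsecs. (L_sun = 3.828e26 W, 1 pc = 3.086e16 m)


F = L / (4*pi*d^2) = 4.647e+28 / (4*pi*(2.586e+18)^2) = 5.530e-10

5.530e-10 W/m^2


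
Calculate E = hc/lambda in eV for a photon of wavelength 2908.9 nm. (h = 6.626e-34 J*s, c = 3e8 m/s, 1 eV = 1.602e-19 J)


E = hc/lambda = 6.626e-34 * 3e8 / 2.909e-06 = 6.834e-20 J = 0.4266 eV

0.4266 eV


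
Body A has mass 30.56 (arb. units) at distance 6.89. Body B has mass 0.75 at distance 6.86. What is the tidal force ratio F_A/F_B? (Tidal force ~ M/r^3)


Ratio = (M1/r1^3) / (M2/r2^3) = (30.56/6.89^3) / (0.75/6.86^3) = 40.2167

40.2167


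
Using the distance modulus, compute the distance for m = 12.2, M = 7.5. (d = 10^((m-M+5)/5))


d = 10^((m - M + 5)/5) = 10^((12.2 - 7.5 + 5)/5) = 87.0964

87.0964 pc


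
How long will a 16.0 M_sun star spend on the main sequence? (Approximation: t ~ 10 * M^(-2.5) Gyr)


t = 10 * M^(-2.5) = 10 * 16.0^(-2.5) = 0.0098

0.0098 Gyr


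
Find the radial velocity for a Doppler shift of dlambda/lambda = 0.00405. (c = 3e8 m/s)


v = (dlambda/lambda) * c = 0.00405 * 3e8 = 1.215e+06

1.215e+06 m/s


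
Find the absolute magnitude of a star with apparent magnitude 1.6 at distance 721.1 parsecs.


M = m - 5*log10(d) + 5 = 1.6 - 5*log10(721.1) + 5 = -7.69

-7.69


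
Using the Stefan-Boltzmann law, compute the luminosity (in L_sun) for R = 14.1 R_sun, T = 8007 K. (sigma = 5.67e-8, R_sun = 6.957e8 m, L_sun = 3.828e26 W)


R = 14.1 * 6.957e8 m = 9.80937e+09 m. L = 4*pi*R^2*sigma*T^4 = 4*pi*(9.80937e+09)^2 * 5.67e-8 * 8007^4 = 2.81808747e+29 W. L/L_sun = 2.81808747e+29 / 3.828e26 = 736.1775

736.1775 L_sun


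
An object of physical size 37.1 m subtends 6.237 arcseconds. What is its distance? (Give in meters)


D = size / theta_rad, theta_rad = 6.237 * pi/(180*3600) = 3.024e-05, D = 1.227e+06

1.227e+06 m


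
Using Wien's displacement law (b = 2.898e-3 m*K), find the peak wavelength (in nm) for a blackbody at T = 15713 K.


lam_max = b / T = 2.898e-3 / 15713 = 1.844e-07 m = 184.4333 nm

184.4333 nm


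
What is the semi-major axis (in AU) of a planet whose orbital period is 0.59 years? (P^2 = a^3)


a = P^(2/3) = 0.59^(2/3) = 0.7035

0.7035 AU


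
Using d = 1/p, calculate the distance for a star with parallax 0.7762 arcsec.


d = 1/p = 1/0.7762 = 1.2883

1.2883 pc


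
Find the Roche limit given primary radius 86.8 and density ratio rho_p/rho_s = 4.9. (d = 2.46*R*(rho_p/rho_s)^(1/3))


d_Roche = 2.46 * 86.8 * 4.9^(1/3) = 362.6771

362.6771


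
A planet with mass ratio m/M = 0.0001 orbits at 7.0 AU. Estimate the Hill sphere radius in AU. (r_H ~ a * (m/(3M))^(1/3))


r_H = a * (m/3M)^(1/3) = 7.0 * (0.0001/3)^(1/3) = 0.2253

0.2253 AU


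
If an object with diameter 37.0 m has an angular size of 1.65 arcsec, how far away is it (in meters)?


D = size / theta_rad, theta_rad = 1.65 * pi/(180*3600) = 7.999e-06, D = 4.625e+06

4.625e+06 m


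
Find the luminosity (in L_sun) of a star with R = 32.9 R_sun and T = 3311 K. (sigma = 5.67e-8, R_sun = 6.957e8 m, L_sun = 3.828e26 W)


R = 32.9 * 6.957e8 m = 2.288853e+10 m. L = 4*pi*R^2*sigma*T^4 = 4*pi*(2.288853e+10)^2 * 5.67e-8 * 3311^4 = 4.486063829e+28 W. L/L_sun = 4.486063829e+28 / 3.828e26 = 117.1908

117.1908 L_sun


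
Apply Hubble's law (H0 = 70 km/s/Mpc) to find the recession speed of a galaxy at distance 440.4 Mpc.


v = H0 * d = 70 * 440.4 = 30828.0

30828.0 km/s


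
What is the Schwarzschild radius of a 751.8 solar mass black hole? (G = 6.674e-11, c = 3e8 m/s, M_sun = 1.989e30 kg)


M = 751.8 * 1.989e30 kg = 1.4953302e+33 kg. rs = 2GM/c^2 = 2 * 6.674e-11 * 1.4953302e+33 / (3e8)^2 = 2.218e+06

2.218e+06 m


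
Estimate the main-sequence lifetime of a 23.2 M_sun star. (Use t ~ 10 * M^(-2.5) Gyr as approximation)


t = 10 * M^(-2.5) = 10 * 23.2^(-2.5) = 0.0039

0.0039 Gyr


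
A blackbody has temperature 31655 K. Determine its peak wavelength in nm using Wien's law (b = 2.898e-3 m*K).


lam_max = b / T = 2.898e-3 / 31655 = 9.155e-08 m = 91.5495 nm

91.5495 nm


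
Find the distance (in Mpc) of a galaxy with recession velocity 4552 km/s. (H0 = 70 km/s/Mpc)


d = v / H0 = 4552 / 70 = 65.0286

65.0286 Mpc


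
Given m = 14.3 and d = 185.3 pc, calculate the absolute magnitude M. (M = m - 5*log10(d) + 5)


M = m - 5*log10(d) + 5 = 14.3 - 5*log10(185.3) + 5 = 7.9606

7.9606


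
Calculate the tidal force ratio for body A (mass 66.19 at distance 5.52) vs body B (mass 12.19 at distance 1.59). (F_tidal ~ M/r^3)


Ratio = (M1/r1^3) / (M2/r2^3) = (66.19/5.52^3) / (12.19/1.59^3) = 0.1298

0.1298


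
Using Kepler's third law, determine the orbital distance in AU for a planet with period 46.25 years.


a = P^(2/3) = 46.25^(2/3) = 12.8847

12.8847 AU


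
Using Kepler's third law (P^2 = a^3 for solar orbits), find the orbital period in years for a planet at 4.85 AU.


P = a^(3/2) = 4.85^1.5 = 10.681

10.681 years


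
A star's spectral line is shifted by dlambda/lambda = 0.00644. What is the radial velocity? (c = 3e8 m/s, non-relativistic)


v = (dlambda/lambda) * c = 0.00644 * 3e8 = 1.932e+06

1.932e+06 m/s


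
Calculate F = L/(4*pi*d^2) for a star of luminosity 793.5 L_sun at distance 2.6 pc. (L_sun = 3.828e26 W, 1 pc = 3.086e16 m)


F = L / (4*pi*d^2) = 3.038e+29 / (4*pi*(8.024e+16)^2) = 3.755e-06

3.755e-06 W/m^2


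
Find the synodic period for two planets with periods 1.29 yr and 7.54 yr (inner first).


1/P_syn = |1/P1 - 1/P2| = |1/1.29 - 1/7.54| => P_syn = 1.5563

1.5563 years


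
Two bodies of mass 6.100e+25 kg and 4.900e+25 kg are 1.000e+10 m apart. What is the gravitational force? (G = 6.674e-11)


F = G*m1*m2/r^2 = 6.674e-11 * 6.100e+25 * 4.900e+25 / (1.000e+10)^2 = 6.674e-11 * 2.989e+51 / 1.000e+20 = 1.995e+21

1.995e+21 N


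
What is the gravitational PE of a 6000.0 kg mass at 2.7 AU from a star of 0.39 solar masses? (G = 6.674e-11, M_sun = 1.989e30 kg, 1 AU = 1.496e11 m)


M = 0.39 * 1.989e30 kg = 7.7571e+29 kg; r = 2.7 AU * 1.496e11 m/AU = 4.0392e+11 m. U = -GM*m/r = -(6.674e-11 * 7.7571e+29 * 6000.0) / 4.0392e+11 = -7.690e+11

-7.690e+11 J


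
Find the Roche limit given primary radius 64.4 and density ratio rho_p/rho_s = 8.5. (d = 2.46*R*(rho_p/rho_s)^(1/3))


d_Roche = 2.46 * 64.4 * 8.5^(1/3) = 323.3161

323.3161


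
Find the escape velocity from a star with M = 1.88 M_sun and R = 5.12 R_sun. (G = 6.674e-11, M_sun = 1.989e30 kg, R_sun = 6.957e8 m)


M = 1.88 * 1.989e30 kg = 3.73932e+30 kg; R = 5.12 * 6.957e8 m = 3.561984e+09 m. v_esc = sqrt(2GM/R) = sqrt(2 * 6.674e-11 * 3.73932e+30 / 3.561984e+09) = 374333.2743

374333.2743 m/s


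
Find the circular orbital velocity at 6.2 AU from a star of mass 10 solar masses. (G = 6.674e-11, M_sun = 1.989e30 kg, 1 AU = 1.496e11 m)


v = sqrt(GM/r) = sqrt(6.674e-11 * 1.989e+31 / 9.275e+11) = 37831.0897

37831.0897 m/s


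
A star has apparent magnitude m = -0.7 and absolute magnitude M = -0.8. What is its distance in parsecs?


d = 10^((m - M + 5)/5) = 10^((-0.7 - -0.8 + 5)/5) = 10.4713

10.4713 pc


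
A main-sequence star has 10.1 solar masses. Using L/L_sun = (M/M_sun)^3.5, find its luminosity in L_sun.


L/L_sun = (M/M_sun)^3.5 = 10.1^3.5 = 3274.3478

3274.3478 L_sun


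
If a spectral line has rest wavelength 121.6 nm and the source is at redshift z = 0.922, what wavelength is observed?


lam_obs = lam_emit * (1 + z) = 121.6 * (1 + 0.922) = 233.7152

233.7152 nm


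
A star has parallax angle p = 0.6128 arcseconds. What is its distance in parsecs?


d = 1/p = 1/0.6128 = 1.6319

1.6319 pc


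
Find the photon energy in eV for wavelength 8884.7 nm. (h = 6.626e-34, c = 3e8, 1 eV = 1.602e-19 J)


E = hc/lambda = 6.626e-34 * 3e8 / 8.885e-06 = 2.237e-20 J = 0.1397 eV

0.1397 eV


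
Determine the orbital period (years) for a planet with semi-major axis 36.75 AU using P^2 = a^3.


P = a^(3/2) = 36.75^1.5 = 222.785

222.785 years


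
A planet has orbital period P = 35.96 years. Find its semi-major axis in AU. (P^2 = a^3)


a = P^(2/3) = 35.96^(2/3) = 10.8946

10.8946 AU


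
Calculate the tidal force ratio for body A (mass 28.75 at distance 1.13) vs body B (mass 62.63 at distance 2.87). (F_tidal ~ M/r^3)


Ratio = (M1/r1^3) / (M2/r2^3) = (28.75/1.13^3) / (62.63/2.87^3) = 7.5208

7.5208


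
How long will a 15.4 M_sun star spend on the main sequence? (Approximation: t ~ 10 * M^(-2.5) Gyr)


t = 10 * M^(-2.5) = 10 * 15.4^(-2.5) = 0.0107

0.0107 Gyr


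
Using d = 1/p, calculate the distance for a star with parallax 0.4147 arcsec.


d = 1/p = 1/0.4147 = 2.4114

2.4114 pc


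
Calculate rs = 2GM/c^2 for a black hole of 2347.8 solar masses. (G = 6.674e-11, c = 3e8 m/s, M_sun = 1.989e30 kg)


M = 2347.8 * 1.989e30 kg = 4.6697742e+33 kg. rs = 2GM/c^2 = 2 * 6.674e-11 * 4.6697742e+33 / (3e8)^2 = 6.926e+06

6.926e+06 m


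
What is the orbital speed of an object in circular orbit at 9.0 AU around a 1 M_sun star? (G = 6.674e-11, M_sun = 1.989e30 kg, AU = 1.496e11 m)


v = sqrt(GM/r) = sqrt(6.674e-11 * 1.989e+30 / 1.346e+12) = 9929.4099

9929.4099 m/s


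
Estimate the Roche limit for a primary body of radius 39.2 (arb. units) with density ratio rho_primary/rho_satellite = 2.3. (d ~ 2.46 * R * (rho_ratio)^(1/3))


d_Roche = 2.46 * 39.2 * 2.3^(1/3) = 127.2908

127.2908


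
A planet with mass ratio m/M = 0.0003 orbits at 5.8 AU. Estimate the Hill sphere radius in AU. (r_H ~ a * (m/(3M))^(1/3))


r_H = a * (m/3M)^(1/3) = 5.8 * (0.0003/3)^(1/3) = 0.2692

0.2692 AU


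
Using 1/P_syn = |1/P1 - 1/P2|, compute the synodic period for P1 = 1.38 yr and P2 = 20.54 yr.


1/P_syn = |1/P1 - 1/P2| = |1/1.38 - 1/20.54| => P_syn = 1.4794

1.4794 years


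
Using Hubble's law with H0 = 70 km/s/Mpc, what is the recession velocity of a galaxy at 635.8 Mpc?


v = H0 * d = 70 * 635.8 = 44506.0

44506.0 km/s


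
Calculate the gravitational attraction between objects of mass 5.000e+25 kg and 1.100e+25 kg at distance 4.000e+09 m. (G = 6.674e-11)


F = G*m1*m2/r^2 = 6.674e-11 * 5.000e+25 * 1.100e+25 / (4.000e+09)^2 = 6.674e-11 * 5.500e+50 / 1.600e+19 = 2.294e+21

2.294e+21 N


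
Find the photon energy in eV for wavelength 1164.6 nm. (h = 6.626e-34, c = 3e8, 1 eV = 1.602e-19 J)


E = hc/lambda = 6.626e-34 * 3e8 / 1.165e-06 = 1.707e-19 J = 1.0655 eV

1.0655 eV


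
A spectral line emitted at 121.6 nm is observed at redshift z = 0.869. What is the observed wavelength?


lam_obs = lam_emit * (1 + z) = 121.6 * (1 + 0.869) = 227.2704

227.2704 nm


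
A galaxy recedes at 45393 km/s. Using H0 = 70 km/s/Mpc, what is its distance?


d = v / H0 = 45393 / 70 = 648.4714

648.4714 Mpc


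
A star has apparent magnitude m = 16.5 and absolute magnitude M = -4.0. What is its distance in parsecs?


d = 10^((m - M + 5)/5) = 10^((16.5 - -4.0 + 5)/5) = 125892.5412

125892.5412 pc


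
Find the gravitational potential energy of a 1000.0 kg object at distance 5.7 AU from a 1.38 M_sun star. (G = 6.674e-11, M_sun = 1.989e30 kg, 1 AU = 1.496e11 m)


M = 1.38 * 1.989e30 kg = 2.74482e+30 kg; r = 5.7 AU * 1.496e11 m/AU = 8.5272e+11 m. U = -GM*m/r = -(6.674e-11 * 2.74482e+30 * 1000.0) / 8.5272e+11 = -2.148e+11

-2.148e+11 J


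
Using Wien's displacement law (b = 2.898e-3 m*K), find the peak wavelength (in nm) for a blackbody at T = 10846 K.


lam_max = b / T = 2.898e-3 / 10846 = 2.672e-07 m = 267.1953 nm

267.1953 nm
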